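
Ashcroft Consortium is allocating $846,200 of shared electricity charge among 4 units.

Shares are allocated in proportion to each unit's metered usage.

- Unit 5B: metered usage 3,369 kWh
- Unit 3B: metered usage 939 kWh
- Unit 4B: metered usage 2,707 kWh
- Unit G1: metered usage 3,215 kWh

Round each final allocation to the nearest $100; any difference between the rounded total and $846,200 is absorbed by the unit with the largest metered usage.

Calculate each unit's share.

Unit 5B: $278,700 · Unit 3B: $77,700 · Unit 4B: $223,900 · Unit G1: $265,900

Combined metered usage = 3,369 + 939 + 2,707 + 3,215 = 10,230.
Pro-rata amounts: Unit 5B 278,675.25; Unit 3B 77,671.73; Unit 4B 223,916.27; Unit G1 265,936.75.
Rounded to nearest $100: Unit 5B $278,700; Unit 3B $77,700; Unit 4B $223,900; Unit G1 $265,900. Sum = $846,200.
No rounding difference to absorb.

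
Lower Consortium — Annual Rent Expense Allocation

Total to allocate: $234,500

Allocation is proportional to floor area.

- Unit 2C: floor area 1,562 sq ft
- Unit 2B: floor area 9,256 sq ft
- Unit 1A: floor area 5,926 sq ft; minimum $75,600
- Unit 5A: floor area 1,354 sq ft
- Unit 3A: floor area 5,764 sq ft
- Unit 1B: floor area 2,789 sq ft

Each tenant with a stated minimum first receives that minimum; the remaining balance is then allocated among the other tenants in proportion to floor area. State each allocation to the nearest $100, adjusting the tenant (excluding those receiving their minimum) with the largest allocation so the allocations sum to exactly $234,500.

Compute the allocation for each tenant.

Unit 2C: $12,000 · Unit 2B: $70,900 · Unit 1A: $75,600 · Unit 5A: $10,400 · Unit 3A: $44,200 · Unit 1B: $21,400

Guaranteed amounts: Unit 1A $75,600. Balance $158,900.
Balance split over remaining floor area 20,725: Unit 2C 11,975.96 → $12,000; Unit 2B 70,966.39 → $71,000; Unit 5A 10,381.21 → $10,400; Unit 3A 44,192.98 → $44,200; Unit 1B 21,383.45 → $21,400.
Rounding difference −$100 applied to Unit 2B → $70,900.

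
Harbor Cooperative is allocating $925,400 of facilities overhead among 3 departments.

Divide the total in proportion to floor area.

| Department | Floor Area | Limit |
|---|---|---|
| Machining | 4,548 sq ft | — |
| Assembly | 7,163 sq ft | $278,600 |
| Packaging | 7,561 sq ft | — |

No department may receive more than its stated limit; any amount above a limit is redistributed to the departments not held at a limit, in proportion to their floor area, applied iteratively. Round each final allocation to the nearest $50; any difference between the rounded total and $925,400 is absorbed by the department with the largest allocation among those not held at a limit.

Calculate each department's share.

Machining: $242,950 · Assembly: $278,600 · Packaging: $403,850

Sum of floor area: 19,272.
Unconstrained shares: Machining 218,385.18; Assembly 343,951.86; Packaging 363,062.96.
Capped: Assembly ($278,600); balance $646,800 reallocated over remaining floor area 12,109.
Shares after redistribution: Machining 242,930.58 → $242,950; Packaging 403,869.42 → $403,850.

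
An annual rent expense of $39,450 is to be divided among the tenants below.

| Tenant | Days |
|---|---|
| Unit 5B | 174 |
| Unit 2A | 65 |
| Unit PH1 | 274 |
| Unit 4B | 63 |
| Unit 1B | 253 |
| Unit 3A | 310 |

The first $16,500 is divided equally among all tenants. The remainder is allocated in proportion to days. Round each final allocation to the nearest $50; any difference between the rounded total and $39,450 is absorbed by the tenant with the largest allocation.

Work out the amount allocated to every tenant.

Unit 5B: $6,250 | Unit 2A: $4,050 | Unit PH1: $8,250 | Unit 4B: $4,000 | Unit 1B: $7,850 | Unit 3A: $9,050

Equal tier: $16,500 ÷ 6 = $2,750 apiece.
Remainder $22,950 by days (total 1,139): Unit 5B 3,505.97 → $3,500; Unit 2A 1,309.70 → $1,300; Unit PH1 5,520.90 → $5,500; Unit 4B 1,269.40 → $1,250; Unit 1B 5,097.76 → $5,100; Unit 3A 6,246.27 → $6,250.
Rounding difference +$50 on remainder applied to Unit 3A.
Totals: Unit 5B $2,750 + $3,500 = $6,250; Unit 2A $2,750 + $1,300 = $4,050; Unit PH1 $2,750 + $5,500 = $8,250; Unit 4B $2,750 + $1,250 = $4,000; Unit 1B $2,750 + $5,100 = $7,850; Unit 3A $2,750 + $6,300 = $9,050.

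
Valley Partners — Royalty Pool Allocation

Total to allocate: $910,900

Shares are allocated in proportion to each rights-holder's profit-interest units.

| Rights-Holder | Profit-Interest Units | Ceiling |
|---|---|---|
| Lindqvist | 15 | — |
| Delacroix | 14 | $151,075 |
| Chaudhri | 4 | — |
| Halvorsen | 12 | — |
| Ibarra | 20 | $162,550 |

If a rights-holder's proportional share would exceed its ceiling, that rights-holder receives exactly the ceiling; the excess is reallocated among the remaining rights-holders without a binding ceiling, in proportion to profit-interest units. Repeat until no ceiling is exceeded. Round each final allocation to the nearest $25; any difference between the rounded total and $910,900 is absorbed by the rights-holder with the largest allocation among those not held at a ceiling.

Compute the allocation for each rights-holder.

Lindqvist: $289,000; Delacroix: $151,075; Chaudhri: $77,075; Halvorsen: $231,200; Ibarra: $162,550

Combined profit-interest units = 65.
Pro-rata shares before constraints: Lindqvist 210,207.69; Delacroix 196,193.85; Chaudhri 56,055.38; Halvorsen 168,166.15; Ibarra 280,276.92.
Held at cap: Delacroix ($151,075), Ibarra ($162,550); residual $597,275 reallocated over remaining profit-interest units 31.
Redistributed shares: Lindqvist 289,004.03 → $289,000; Chaudhri 77,067.74 → $77,075; Halvorsen 231,203.23 → $231,200.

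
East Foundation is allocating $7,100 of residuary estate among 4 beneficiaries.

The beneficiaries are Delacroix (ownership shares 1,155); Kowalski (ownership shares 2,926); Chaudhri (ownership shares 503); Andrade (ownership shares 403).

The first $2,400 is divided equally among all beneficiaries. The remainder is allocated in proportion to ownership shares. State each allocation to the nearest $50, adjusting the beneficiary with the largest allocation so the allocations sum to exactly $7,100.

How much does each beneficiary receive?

Delacroix: $1,700; Kowalski: $3,350; Chaudhri: $1,050; Andrade: $1,000

$2,400 shared equally gives $600 per beneficiary.
Remainder $4,700 by ownership shares (total 4,987): Delacroix 1,088.53 → $1,100; Kowalski 2,757.61 → $2,750; Chaudhri 474.05 → $450; Andrade 379.81 → $400.
Totals: Delacroix $600 + $1,100 = $1,700; Kowalski $600 + $2,750 = $3,350; Chaudhri $600 + $450 = $1,050; Andrade $600 + $400 = $1,000.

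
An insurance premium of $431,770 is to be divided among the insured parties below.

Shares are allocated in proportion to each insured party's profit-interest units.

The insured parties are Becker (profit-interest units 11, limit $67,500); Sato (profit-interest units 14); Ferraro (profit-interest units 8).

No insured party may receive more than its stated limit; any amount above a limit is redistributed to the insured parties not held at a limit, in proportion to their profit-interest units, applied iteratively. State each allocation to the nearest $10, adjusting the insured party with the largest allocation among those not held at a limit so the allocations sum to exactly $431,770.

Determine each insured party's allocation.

Becker: $67,500 | Sato: $231,810 | Ferraro: $132,460

Profit-interest units total: 33.
Proportional shares (ignoring caps): Becker 143,923.33; Sato 183,175.15; Ferraro 104,671.52.
Cap binds for Becker ($67,500); balance $364,270 reallocated over remaining profit-interest units 22.
Redistributed shares: Sato 231,808.18 → $231,810; Ferraro 132,461.82 → $132,460.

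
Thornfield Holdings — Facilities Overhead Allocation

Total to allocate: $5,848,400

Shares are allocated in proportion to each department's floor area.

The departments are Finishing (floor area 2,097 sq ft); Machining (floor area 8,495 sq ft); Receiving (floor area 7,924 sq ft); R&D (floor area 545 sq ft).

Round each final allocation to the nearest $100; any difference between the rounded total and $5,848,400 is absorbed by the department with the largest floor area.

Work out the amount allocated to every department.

Finishing: $643,400 · Machining: $2,606,500 · Receiving: $2,431,300 · R&D: $167,200

Combined floor area = 2,097 + 8,495 + 7,924 + 545 = 19,061.
Unrounded shares: Finishing 643,412.98; Machining 2,606,482.24; Receiving 2,431,284.91; R&D 167,219.87.
At nearest $100: Finishing $643,400; Machining $2,606,500; Receiving $2,431,300; R&D $167,200. Sum = $5,848,400.
Rounded total matches; no reconciliation needed.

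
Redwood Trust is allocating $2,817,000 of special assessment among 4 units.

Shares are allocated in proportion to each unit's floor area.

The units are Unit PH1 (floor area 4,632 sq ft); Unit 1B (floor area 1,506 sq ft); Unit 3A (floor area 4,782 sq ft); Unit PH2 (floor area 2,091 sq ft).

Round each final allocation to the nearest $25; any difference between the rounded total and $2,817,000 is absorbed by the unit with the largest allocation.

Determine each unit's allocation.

Total floor area = 13,011.
Pro-rata amounts: Unit PH1 4,632/13,011 × $2,817,000 = 1,002,870.19; Unit 1B 1,506/13,011 × $2,817,000 = 326,062.72; Unit 3A 4,782/13,011 × $2,817,000 = 1,035,346.55; Unit PH2 2,091/13,011 × $2,817,000 = 452,720.54.
Rounded to nearest $25: Unit PH1 $1,002,875; Unit 1B $326,075; Unit 3A $1,035,350; Unit PH2 $452,725. Sum = $2,817,025.
Difference $2,817,000 − $2,817,025 = −$25 applied to largest allocation (Unit 3A): Unit 3A becomes $1,035,325.

Unit PH1: $1,002,875 | Unit 1B: $326,075 | Unit 3A: $1,035,325 | Unit PH2: $452,725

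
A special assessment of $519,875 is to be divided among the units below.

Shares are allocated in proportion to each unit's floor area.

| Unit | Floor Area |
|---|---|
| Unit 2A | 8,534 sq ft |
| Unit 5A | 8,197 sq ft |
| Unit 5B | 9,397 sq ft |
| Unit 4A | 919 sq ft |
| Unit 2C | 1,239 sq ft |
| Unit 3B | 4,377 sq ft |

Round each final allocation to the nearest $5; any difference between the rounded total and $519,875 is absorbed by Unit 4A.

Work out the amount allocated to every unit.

Total floor area = 32,663.
Pro-rata amounts: Unit 2A 8,534/32,663 × $519,875 = 135,829.94; Unit 5A 8,197/32,663 × $519,875 = 130,466.14; Unit 5B 9,397/32,663 × $519,875 = 149,565.73; Unit 4A 919/32,663 × $519,875 = 14,627.10; Unit 2C 1,239/32,663 × $519,875 = 19,720.33; Unit 3B 4,377/32,663 × $519,875 = 69,665.76.
After rounding ($5): Unit 2A $135,830; Unit 5A $130,465; Unit 5B $149,565; Unit 4A $14,625; Unit 2C $19,720; Unit 3B $69,665. Sum = $519,870.
Difference $519,875 − $519,870 = +$5 applied to Unit 4A: Unit 4A becomes $14,630.

Unit 2A: $135,830 | Unit 5A: $130,465 | Unit 5B: $149,565 | Unit 4A: $14,630 | Unit 2C: $19,720 | Unit 3B: $69,665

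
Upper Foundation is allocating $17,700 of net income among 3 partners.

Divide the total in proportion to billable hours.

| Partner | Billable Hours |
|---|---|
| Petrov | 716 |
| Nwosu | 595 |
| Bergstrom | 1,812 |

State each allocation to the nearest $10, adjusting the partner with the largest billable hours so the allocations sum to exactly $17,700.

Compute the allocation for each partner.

Petrov: $4,060; Nwosu: $3,370; Bergstrom: $10,270

Sum of billable hours: 716 + 595 + 1,812 = 3,123.
Pro-rata amounts: Petrov 4,058.02; Nwosu 3,372.24; Bergstrom 10,269.74.
At nearest $10: Petrov $4,060; Nwosu $3,370; Bergstrom $10,270. Sum = $17,700.
Sum already equals the total — no adjustment.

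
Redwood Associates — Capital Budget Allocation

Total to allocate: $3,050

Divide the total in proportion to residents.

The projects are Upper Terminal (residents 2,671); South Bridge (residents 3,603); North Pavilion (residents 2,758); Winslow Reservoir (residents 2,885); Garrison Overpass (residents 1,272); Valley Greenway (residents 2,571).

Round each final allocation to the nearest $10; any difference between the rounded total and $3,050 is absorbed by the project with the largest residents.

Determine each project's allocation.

Combined residents = 15,760.
Unrounded shares: Upper Terminal 2,671/15,760 × $3,050 = 516.91; South Bridge 3,603/15,760 × $3,050 = 697.28; North Pavilion 2,758/15,760 × $3,050 = 533.75; Winslow Reservoir 2,885/15,760 × $3,050 = 558.33; Garrison Overpass 1,272/15,760 × $3,050 = 246.17; Valley Greenway 2,571/15,760 × $3,050 = 497.56.
Rounded to nearest $10: Upper Terminal $520; South Bridge $700; North Pavilion $530; Winslow Reservoir $560; Garrison Overpass $250; Valley Greenway $500. Sum = $3,060.
Difference $3,050 − $3,060 = −$10 applied to largest residents (South Bridge): South Bridge becomes $690.

Upper Terminal: $520 | South Bridge: $690 | North Pavilion: $530 | Winslow Reservoir: $560 | Garrison Overpass: $250 | Valley Greenway: $500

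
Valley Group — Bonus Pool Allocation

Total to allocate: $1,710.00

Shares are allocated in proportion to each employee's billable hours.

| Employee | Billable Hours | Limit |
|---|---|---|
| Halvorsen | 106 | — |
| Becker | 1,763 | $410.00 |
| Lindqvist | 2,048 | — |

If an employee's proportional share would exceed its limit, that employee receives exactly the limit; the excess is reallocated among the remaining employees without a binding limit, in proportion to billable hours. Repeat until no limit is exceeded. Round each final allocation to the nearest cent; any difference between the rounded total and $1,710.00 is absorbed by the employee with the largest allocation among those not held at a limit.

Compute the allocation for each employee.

Total billable hours = 3,917.
Unconstrained shares: Halvorsen 46.2752; Becker 769.6528; Lindqvist 894.0720.
Held at cap: Becker ($410.00); residual $1,300.00 reallocated over remaining billable hours 2,154.
Redistributed shares: Halvorsen 63.9740 → $63.97; Lindqvist 1,236.0260 → $1,236.03.

Halvorsen: $63.97; Becker: $410.00; Lindqvist: $1,236.03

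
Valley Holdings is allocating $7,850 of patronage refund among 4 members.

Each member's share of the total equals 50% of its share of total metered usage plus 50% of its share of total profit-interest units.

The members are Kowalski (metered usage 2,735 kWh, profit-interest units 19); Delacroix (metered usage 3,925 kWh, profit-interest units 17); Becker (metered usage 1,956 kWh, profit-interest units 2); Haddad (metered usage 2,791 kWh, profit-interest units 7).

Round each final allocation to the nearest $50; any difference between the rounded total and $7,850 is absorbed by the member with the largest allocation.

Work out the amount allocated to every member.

Kowalski: $2,600 · Delacroix: $2,850 · Becker: $850 · Haddad: $1,550

Metered usage total 11,407; profit-interest units total 45.
Blended shares (50% metered usage + 50% profit-interest units): Kowalski 0.3310; Delacroix 0.3609; Becker 0.1080; Haddad 0.2001.
Proportional shares: Kowalski 2,598.30; Delacroix 2,833.32; Becker 847.48; Haddad 1,570.90.
Rounded to nearest $50: Kowalski $2,600; Delacroix $2,850; Becker $850; Haddad $1,550. Sum = $7,850.
Sum already equals the total — no adjustment.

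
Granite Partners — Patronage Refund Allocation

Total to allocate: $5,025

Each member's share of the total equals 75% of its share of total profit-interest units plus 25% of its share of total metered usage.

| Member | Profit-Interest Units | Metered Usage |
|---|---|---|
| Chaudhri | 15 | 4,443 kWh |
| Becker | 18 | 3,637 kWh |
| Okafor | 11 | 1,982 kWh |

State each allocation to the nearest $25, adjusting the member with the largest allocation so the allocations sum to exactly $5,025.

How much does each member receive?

Totals — profit-interest units 44, metered usage 10,062.
Combined weights (75% profit-interest units + 25% metered usage): Chaudhri 0.3661; Becker 0.3972; Okafor 0.2367.
Unrounded shares: Chaudhri 1,839.51; Becker 1,995.84; Okafor 1,189.64.
After rounding ($25): Chaudhri $1,850; Becker $2,000; Okafor $1,200. Sum = $5,050.
Difference $5,025 − $5,050 = −$25 applied to largest allocation (Becker): Becker becomes $1,975.

Chaudhri: $1,850 | Becker: $1,975 | Okafor: $1,200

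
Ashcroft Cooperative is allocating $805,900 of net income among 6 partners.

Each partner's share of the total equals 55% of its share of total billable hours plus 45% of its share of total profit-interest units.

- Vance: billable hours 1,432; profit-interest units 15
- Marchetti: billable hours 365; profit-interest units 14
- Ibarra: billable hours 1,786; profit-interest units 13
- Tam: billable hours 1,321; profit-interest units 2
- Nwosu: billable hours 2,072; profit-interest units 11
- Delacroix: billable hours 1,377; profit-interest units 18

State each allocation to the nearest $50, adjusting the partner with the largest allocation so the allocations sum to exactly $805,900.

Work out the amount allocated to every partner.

Totals — billable hours 8,353, profit-interest units 73.
Composite weights (55% billable hours + 45% profit-interest units): Vance 0.1868; Marchetti 0.1103; Ibarra 0.1977; Tam 0.0993; Nwosu 0.2042; Delacroix 0.2016.
Pro-rata amounts: Vance 150,506.04; Marchetti 88,918.70; Ibarra 159,355.00; Tam 80,033.52; Nwosu 164,595.60; Delacroix 162,491.14.
After rounding ($50): Vance $150,500; Marchetti $88,900; Ibarra $159,350; Tam $80,050; Nwosu $164,600; Delacroix $162,500. Sum = $805,900.
Sum already equals the total — no adjustment.

Vance: $150,500 · Marchetti: $88,900 · Ibarra: $159,350 · Tam: $80,050 · Nwosu: $164,600 · Delacroix: $162,500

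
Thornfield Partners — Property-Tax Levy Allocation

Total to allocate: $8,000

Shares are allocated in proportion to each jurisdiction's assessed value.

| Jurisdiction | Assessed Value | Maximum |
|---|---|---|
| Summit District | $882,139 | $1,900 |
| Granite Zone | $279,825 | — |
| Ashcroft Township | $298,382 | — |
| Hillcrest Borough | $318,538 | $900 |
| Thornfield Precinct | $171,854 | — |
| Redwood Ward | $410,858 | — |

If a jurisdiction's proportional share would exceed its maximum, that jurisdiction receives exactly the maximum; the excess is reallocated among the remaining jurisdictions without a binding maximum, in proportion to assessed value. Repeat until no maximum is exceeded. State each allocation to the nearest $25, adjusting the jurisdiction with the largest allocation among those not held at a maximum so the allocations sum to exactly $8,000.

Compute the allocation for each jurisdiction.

Summit District: $1,900 | Granite Zone: $1,250 | Ashcroft Township: $1,325 | Hillcrest Borough: $900 | Thornfield Precinct: $775 | Redwood Ward: $1,850

Combined assessed value = 2,361,596.
Pro-rata shares before constraints: Summit District 2,988.28; Granite Zone 947.92; Ashcroft Township 1,010.78; Hillcrest Borough 1,079.06; Thornfield Precinct 582.16; Redwood Ward 1,391.80.
Cap binds for Summit District ($1,900), Hillcrest Borough ($900); remaining pool $5,200 reallocated over remaining assessed value 1,160,919.
Remaining shares: Granite Zone 1,253.39 → $1,250; Ashcroft Township 1,336.52 → $1,325; Thornfield Precinct 769.77 → $775; Redwood Ward 1,840.32 → $1,850.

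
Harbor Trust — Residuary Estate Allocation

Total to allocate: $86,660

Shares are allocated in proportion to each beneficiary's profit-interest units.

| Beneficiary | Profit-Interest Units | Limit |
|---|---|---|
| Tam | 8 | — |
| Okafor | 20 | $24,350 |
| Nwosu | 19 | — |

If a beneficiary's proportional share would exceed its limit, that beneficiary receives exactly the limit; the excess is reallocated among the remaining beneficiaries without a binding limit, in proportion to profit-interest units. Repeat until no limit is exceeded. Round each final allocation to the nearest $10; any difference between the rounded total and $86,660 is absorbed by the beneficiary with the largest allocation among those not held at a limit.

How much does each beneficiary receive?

Tam: $18,460 | Okafor: $24,350 | Nwosu: $43,850

Total profit-interest units = 47.
Proportional shares (ignoring caps): Tam 14,750.64; Okafor 36,876.60; Nwosu 35,032.77.
Cap binds for Okafor ($24,350); residual $62,310 reallocated over remaining profit-interest units 27.
Remaining shares: Tam 18,462.22 → $18,460; Nwosu 43,847.78 → $43,850.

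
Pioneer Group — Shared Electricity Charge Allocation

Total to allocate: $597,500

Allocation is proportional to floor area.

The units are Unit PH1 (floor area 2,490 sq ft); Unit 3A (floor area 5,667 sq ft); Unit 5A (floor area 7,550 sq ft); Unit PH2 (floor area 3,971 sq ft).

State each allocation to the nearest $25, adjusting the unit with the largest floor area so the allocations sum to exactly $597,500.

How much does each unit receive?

Unit PH1: $75,600 · Unit 3A: $172,075 · Unit 5A: $229,250 · Unit PH2: $120,575

Total floor area = 2,490 + 5,667 + 7,550 + 3,971 = 19,678.
Raw shares: Unit PH1 75,606.01; Unit 3A 172,071.98; Unit 5A 229,247.13; Unit PH2 120,574.88.
At nearest $25: Unit PH1 $75,600; Unit 3A $172,075; Unit 5A $229,250; Unit PH2 $120,575. Sum = $597,500.
Rounded total matches; no reconciliation needed.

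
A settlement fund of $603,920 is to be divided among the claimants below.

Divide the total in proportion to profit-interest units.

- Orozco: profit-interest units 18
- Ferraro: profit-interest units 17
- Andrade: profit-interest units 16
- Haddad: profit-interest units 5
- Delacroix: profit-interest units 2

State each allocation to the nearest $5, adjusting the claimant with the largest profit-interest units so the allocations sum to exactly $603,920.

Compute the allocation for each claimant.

Orozco: $187,425; Ferraro: $177,010; Andrade: $166,600; Haddad: $52,060; Delacroix: $20,825

Sum of profit-interest units: 18 + 17 + 16 + 5 + 2 = 58.
Proportional shares: Orozco 187,423.45; Ferraro 177,011.03; Andrade 166,598.62; Haddad 52,062.07; Delacroix 20,824.83.
After rounding ($5): Orozco $187,425; Ferraro $177,010; Andrade $166,600; Haddad $52,060; Delacroix $20,825. Sum = $603,920.
Rounded total matches; no reconciliation needed.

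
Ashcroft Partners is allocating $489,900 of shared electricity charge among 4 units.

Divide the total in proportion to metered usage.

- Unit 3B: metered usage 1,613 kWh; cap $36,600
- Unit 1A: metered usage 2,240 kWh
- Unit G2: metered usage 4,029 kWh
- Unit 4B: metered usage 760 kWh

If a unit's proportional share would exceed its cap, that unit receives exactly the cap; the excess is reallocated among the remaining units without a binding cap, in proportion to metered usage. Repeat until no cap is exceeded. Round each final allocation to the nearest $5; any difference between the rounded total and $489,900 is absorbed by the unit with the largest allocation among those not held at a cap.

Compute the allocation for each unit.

Metered usage total: 8,642.
Unconstrained shares: Unit 3B 91,438.17; Unit 1A 126,981.72; Unit G2 228,397.03; Unit 4B 43,083.08.
Held at cap: Unit 3B ($36,600); balance $453,300 reallocated over remaining metered usage 7,029.
Shares after redistribution: Unit 1A 144,457.53 → $144,460; Unit G2 259,830.09 → $259,830; Unit 4B 49,012.38 → $49,010.

Unit 3B: $36,600 · Unit 1A: $144,460 · Unit G2: $259,830 · Unit 4B: $49,010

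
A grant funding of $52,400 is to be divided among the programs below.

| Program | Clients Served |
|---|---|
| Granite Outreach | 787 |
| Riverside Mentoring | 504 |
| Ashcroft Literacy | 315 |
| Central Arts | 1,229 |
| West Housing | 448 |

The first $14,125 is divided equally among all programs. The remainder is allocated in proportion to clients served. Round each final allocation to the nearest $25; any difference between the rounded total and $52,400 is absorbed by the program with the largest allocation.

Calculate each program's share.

Granite Outreach: $12,000; Riverside Mentoring: $8,700; Ashcroft Literacy: $6,500; Central Arts: $17,150; West Housing: $8,050

Equal tier: $14,125 ÷ 5 = $2,825 apiece.
Remainder $38,275 by clients served (total 3,283): Granite Outreach 9,175.27 → $9,175; Riverside Mentoring 5,875.91 → $5,875; Ashcroft Literacy 3,672.44 → $3,675; Central Arts 14,328.35 → $14,325; West Housing 5,223.03 → $5,225.
Totals: Granite Outreach $2,825 + $9,175 = $12,000; Riverside Mentoring $2,825 + $5,875 = $8,700; Ashcroft Literacy $2,825 + $3,675 = $6,500; Central Arts $2,825 + $14,325 = $17,150; West Housing $2,825 + $5,225 = $8,050.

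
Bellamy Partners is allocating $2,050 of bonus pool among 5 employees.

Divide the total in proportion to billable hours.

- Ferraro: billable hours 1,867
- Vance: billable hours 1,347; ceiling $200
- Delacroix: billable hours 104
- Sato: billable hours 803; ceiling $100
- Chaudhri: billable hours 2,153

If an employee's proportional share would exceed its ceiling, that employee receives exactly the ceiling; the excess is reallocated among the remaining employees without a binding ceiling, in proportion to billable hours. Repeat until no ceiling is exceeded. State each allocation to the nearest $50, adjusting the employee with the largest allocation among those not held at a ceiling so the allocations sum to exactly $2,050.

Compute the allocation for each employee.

Billable hours total: 6,274.
Unconstrained shares: Ferraro 610.03; Vance 440.13; Delacroix 33.98; Sato 262.38; Chaudhri 703.48.
Capped: Vance ($200), Sato ($100); residual $1,750 reallocated over remaining billable hours 4,124.
Redistributed shares: Ferraro 792.25 → $800; Delacroix 44.13 → $50; Chaudhri 913.62 → $900.

Ferraro: $800 · Vance: $200 · Delacroix: $50 · Sato: $100 · Chaudhri: $900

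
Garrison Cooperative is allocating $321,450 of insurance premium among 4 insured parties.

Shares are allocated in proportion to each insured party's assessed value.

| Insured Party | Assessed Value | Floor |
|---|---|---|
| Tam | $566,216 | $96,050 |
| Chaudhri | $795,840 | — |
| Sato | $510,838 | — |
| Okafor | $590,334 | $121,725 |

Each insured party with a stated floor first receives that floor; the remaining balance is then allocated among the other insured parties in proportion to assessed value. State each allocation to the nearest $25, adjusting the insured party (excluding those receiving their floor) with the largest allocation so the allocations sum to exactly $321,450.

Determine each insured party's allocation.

Fund the minimums — Tam $96,050; Okafor $121,725. Residual $103,675.
Residual split over remaining assessed value 1,306,678: Chaudhri 63,143.87 → $63,150; Sato 40,531.13 → $40,525.

Tam: $96,050 · Chaudhri: $63,150 · Sato: $40,525 · Okafor: $121,725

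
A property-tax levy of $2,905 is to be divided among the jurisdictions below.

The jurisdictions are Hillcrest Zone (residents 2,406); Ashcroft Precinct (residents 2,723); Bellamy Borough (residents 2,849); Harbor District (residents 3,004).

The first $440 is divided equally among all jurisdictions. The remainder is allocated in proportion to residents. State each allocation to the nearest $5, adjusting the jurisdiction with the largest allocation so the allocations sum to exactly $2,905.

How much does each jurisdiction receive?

$440 shared equally gives $110 per jurisdiction.
Remainder $2,465 by residents (total 10,982): Hillcrest Zone 540.05 → $540; Ashcroft Precinct 611.20 → $610; Bellamy Borough 639.48 → $640; Harbor District 674.27 → $675.
Totals: Hillcrest Zone $110 + $540 = $650; Ashcroft Precinct $110 + $610 = $720; Bellamy Borough $110 + $640 = $750; Harbor District $110 + $675 = $785.

Hillcrest Zone: $650 · Ashcroft Precinct: $720 · Bellamy Borough: $750 · Harbor District: $785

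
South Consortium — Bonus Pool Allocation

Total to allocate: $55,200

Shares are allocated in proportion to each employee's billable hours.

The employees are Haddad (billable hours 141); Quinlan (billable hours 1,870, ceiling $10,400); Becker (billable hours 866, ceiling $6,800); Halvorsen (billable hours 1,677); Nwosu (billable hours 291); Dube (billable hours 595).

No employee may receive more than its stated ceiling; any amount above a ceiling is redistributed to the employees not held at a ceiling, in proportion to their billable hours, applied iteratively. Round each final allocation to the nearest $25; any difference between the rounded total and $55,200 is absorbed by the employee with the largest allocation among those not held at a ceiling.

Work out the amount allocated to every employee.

Haddad: $1,975 · Quinlan: $10,400 · Becker: $6,800 · Halvorsen: $23,575 · Nwosu: $4,100 · Dube: $8,350

Billable hours total: 5,440.
Unconstrained shares: Haddad 1,430.74; Quinlan 18,975.00; Becker 8,787.35; Halvorsen 17,016.62; Nwosu 2,952.79; Dube 6,037.50.
Held at cap: Quinlan ($10,400), Becker ($6,800); residual $38,000 reallocated over remaining billable hours 2,704.
Redistributed shares: Haddad 1,981.51 → $1,975; Halvorsen 23,567.31 → $23,575; Nwosu 4,089.50 → $4,100; Dube 8,361.69 → $8,350.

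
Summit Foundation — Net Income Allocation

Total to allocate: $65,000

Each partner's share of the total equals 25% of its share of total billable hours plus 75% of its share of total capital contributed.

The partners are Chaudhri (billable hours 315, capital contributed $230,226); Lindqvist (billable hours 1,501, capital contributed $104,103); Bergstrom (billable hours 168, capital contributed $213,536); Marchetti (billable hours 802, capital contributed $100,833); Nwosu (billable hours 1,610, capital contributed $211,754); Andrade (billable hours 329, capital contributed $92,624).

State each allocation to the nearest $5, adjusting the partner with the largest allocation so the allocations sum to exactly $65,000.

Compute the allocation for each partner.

Billable hours total 4,725; capital contributed total 953,076.
Combined weights (25% billable hours + 75% capital contributed): Chaudhri 0.1978; Lindqvist 0.1613; Bergstrom 0.1769; Marchetti 0.1218; Nwosu 0.2518; Andrade 0.0903.
Proportional shares: Chaudhri 12,859.43; Lindqvist 10,487.06; Bergstrom 11,500.18; Marchetti 7,915.83; Nwosu 16,368.29; Andrade 5,869.21.
After rounding ($5): Chaudhri $12,860; Lindqvist $10,485; Bergstrom $11,500; Marchetti $7,915; Nwosu $16,370; Andrade $5,870. Sum = $65,000.
Rounded total matches; no reconciliation needed.

Chaudhri: $12,860 · Lindqvist: $10,485 · Bergstrom: $11,500 · Marchetti: $7,915 · Nwosu: $16,370 · Andrade: $5,870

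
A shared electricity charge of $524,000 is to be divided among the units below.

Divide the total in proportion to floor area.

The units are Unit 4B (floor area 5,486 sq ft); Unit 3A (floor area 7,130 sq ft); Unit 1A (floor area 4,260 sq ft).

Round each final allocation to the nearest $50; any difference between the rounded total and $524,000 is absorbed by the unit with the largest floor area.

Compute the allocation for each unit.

Combined floor area = 5,486 + 7,130 + 4,260 = 16,876.
Raw shares: Unit 4B 170,340.37; Unit 3A 221,386.58; Unit 1A 132,273.05.
After rounding ($50): Unit 4B $170,350; Unit 3A $221,400; Unit 1A $132,250. Sum = $524,000.
Sum already equals the total — no adjustment.

Unit 4B: $170,350 | Unit 3A: $221,400 | Unit 1A: $132,250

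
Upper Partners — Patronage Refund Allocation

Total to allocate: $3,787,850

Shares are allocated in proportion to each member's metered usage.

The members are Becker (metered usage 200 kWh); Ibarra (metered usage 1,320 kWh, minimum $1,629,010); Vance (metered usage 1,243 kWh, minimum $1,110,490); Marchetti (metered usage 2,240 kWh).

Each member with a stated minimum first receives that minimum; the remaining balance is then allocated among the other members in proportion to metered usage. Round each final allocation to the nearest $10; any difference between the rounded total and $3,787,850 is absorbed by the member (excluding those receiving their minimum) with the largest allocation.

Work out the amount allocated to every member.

Becker: $85,930 | Ibarra: $1,629,010 | Vance: $1,110,490 | Marchetti: $962,420

Minimums first: Ibarra $1,629,010; Vance $1,110,490. Remaining pool $1,048,350.
Remaining pool split over remaining metered usage 2,440: Becker 85,930.33 → $85,930; Marchetti 962,419.67 → $962,420.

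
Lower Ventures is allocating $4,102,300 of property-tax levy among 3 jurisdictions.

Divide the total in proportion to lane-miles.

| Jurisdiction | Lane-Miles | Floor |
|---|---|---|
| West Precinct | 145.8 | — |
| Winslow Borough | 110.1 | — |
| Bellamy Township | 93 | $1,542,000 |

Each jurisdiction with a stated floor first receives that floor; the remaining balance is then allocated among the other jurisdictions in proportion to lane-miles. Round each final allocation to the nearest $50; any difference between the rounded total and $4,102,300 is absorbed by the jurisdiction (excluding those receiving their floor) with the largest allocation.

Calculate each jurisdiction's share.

Guaranteed amounts: Bellamy Township $1,542,000. Remaining pool $2,560,300.
Remaining pool split over remaining lane-miles 255.9: West Precinct 1,458,740.68 → $1,458,750; Winslow Borough 1,101,559.32 → $1,101,550.

West Precinct: $1,458,750 · Winslow Borough: $1,101,550 · Bellamy Township: $1,542,000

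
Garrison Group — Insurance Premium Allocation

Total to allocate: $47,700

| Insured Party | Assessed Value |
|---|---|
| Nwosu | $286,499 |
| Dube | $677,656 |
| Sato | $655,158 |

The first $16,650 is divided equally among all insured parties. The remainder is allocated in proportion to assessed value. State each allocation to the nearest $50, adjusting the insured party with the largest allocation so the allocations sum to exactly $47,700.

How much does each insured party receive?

$16,650 shared equally gives $5,550 per insured party.
Remainder $31,050 by assessed value (total 1,619,313): Nwosu 5,493.56 → $5,500; Dube 12,993.92 → $13,000; Sato 12,562.52 → $12,550.
Totals: Nwosu $5,550 + $5,500 = $11,050; Dube $5,550 + $13,000 = $18,550; Sato $5,550 + $12,550 = $18,100.

Nwosu: $11,050 | Dube: $18,550 | Sato: $18,100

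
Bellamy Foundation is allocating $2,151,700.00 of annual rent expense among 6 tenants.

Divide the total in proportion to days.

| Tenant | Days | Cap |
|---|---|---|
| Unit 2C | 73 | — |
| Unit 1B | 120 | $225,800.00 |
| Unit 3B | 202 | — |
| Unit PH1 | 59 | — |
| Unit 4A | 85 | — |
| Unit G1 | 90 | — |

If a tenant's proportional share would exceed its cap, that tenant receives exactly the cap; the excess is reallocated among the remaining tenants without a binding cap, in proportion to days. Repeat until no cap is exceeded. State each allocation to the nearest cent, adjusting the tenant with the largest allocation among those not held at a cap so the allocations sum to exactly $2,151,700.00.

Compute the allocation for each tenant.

Unit 2C: $276,209.63 | Unit 1B: $225,800.00 | Unit 3B: $764,306.08 | Unit PH1: $223,237.92 | Unit 4A: $321,613.95 | Unit G1: $340,532.42

Sum of days: 629.
Unconstrained shares: Unit 2C 249,720.3498; Unit 1B 410,499.2051; Unit 3B 691,006.9952; Unit PH1 201,828.7758; Unit 4A 290,770.2703; Unit G1 307,874.4038.
Held at cap: Unit 1B ($225,800.00); remaining pool $1,925,900.00 reallocated over remaining days 509.
Remaining shares: Unit 2C 276,209.6267 → $276,209.63; Unit 3B 764,306.0904 → $764,306.09; Unit PH1 223,237.9175 → $223,237.92; Unit 4A 321,613.9489 → $321,613.95; Unit G1 340,532.4165 → $340,532.42.
Rounding difference −$0.01 applied to Unit 3B → $764,306.08.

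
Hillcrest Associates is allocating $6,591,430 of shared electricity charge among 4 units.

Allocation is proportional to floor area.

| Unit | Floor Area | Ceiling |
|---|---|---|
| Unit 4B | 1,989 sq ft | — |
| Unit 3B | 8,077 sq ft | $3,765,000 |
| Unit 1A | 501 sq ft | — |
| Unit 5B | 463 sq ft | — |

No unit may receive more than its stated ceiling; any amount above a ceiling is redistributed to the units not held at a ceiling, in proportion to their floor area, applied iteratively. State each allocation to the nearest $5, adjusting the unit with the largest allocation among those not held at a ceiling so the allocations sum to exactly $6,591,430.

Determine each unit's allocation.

Unit 4B: $1,903,750 | Unit 3B: $3,765,000 | Unit 1A: $479,525 | Unit 5B: $443,155

Floor area total: 11,030.
Unconstrained shares: Unit 4B 1,188,608.73; Unit 3B 4,826,743.44; Unit 1A 299,393.15; Unit 5B 276,684.69.
Held at cap: Unit 3B ($3,765,000); balance $2,826,430 reallocated over remaining floor area 2,953.
Redistributed shares: Unit 4B 1,903,748.48 → $1,903,750; Unit 1A 479,526.39 → $479,525; Unit 5B 443,155.13 → $443,155.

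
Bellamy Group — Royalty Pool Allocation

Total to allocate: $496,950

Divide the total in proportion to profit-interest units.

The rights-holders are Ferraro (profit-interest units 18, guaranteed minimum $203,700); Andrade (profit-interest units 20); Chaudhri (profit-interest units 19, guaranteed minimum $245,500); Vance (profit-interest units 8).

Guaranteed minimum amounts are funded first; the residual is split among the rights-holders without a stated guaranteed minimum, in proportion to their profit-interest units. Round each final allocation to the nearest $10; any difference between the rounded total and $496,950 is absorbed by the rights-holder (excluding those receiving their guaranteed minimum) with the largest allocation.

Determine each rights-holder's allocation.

Guaranteed amounts: Ferraro $203,700; Chaudhri $245,500. Residual $47,750.
Residual split over remaining profit-interest units 28: Andrade 34,107.14 → $34,110; Vance 13,642.86 → $13,640.

Ferraro: $203,700; Andrade: $34,110; Chaudhri: $245,500; Vance: $13,640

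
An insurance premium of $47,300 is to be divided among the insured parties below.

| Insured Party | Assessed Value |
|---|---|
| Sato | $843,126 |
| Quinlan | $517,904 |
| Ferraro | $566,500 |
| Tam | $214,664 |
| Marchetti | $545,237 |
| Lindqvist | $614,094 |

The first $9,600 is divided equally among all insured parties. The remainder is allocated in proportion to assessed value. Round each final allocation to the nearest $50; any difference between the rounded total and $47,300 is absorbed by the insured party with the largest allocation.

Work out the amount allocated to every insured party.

First tranche $9,600 split equally: $1,600 each.
Remainder $37,700 by assessed value (total 3,301,525): Sato 9,627.63 → $9,650; Quinlan 5,913.93 → $5,900; Ferraro 6,468.84 → $6,450; Tam 2,451.24 → $2,450; Marchetti 6,226.04 → $6,250; Lindqvist 7,012.32 → $7,000.
Totals: Sato $1,600 + $9,650 = $11,250; Quinlan $1,600 + $5,900 = $7,500; Ferraro $1,600 + $6,450 = $8,050; Tam $1,600 + $2,450 = $4,050; Marchetti $1,600 + $6,250 = $7,850; Lindqvist $1,600 + $7,000 = $8,600.

Sato: $11,250; Quinlan: $7,500; Ferraro: $8,050; Tam: $4,050; Marchetti: $7,850; Lindqvist: $8,600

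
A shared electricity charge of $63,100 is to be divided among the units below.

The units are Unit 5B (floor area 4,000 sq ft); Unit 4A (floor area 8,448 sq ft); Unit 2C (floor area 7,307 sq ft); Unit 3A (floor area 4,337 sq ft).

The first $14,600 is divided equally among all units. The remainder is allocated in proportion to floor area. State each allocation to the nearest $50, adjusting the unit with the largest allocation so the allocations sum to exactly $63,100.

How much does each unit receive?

Unit 5B: $11,700; Unit 4A: $20,650; Unit 2C: $18,350; Unit 3A: $12,400

$14,600 shared equally gives $3,650 per unit.
Remainder $48,500 by floor area (total 24,092): Unit 5B 8,052.47 → $8,050; Unit 4A 17,006.81 → $17,000; Unit 2C 14,709.84 → $14,700; Unit 3A 8,730.89 → $8,750.
Totals: Unit 5B $3,650 + $8,050 = $11,700; Unit 4A $3,650 + $17,000 = $20,650; Unit 2C $3,650 + $14,700 = $18,350; Unit 3A $3,650 + $8,750 = $12,400.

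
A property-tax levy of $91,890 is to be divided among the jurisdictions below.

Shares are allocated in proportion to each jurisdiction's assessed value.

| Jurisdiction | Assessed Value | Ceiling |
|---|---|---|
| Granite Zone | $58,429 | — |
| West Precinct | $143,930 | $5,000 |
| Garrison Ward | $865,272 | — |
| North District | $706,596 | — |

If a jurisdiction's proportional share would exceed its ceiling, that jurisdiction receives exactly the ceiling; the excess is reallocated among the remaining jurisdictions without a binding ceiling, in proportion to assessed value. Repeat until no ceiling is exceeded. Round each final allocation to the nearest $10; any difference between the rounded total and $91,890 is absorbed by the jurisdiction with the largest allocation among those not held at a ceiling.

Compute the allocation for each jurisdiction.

Granite Zone: $3,110 | West Precinct: $5,000 | Garrison Ward: $46,120 | North District: $37,660

Total assessed value = 1,774,227.
Pro-rata shares before constraints: Granite Zone 3,026.13; West Precinct 7,454.36; Garrison Ward 44,813.79; North District 36,595.72.
Held at cap: West Precinct ($5,000); remaining pool $86,890 reallocated over remaining assessed value 1,630,297.
Remaining shares: Granite Zone 3,114.09 → $3,110; Garrison Ward 46,116.43 → $46,120; North District 37,659.47 → $37,660.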